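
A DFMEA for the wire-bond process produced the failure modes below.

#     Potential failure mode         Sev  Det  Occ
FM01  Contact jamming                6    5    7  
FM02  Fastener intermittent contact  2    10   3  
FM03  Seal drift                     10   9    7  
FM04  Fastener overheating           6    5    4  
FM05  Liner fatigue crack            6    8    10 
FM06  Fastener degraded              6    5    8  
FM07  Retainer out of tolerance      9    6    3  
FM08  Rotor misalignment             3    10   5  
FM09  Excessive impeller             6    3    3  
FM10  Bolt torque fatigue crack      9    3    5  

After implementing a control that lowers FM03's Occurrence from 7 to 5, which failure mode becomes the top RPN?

FM05

RPN = Severity × Occurrence × Detection:
  FM01: 6 × 7 × 5 = 210
  FM02: 2 × 3 × 10 = 60
  FM03: 10 × 7 × 9 = 630
  FM04: 6 × 4 × 5 = 120
  FM05: 6 × 10 × 8 = 480
  FM06: 6 × 8 × 5 = 240
  FM07: 9 × 3 × 6 = 162
  FM08: 3 × 5 × 10 = 150
  FM09: 6 × 3 × 3 = 54
  FM10: 9 × 5 × 3 = 135
After action: FM03 → 10 × 5 × 9 = 450.
Revised RPNs: FM05=480, FM03=450, FM06=240, FM01=210, FM07=162, FM08=150, FM10=135, FM04=120, FM02=60, FM09=54.
Highest is now FM05 (480).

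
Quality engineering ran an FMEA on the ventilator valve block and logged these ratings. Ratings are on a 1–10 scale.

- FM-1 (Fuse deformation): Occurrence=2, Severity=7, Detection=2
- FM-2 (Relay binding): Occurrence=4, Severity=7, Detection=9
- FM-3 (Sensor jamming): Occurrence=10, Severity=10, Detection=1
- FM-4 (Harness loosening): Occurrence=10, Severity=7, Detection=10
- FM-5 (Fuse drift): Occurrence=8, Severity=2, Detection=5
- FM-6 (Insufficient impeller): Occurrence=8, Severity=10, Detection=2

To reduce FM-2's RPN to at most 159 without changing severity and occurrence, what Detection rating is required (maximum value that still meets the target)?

FM-2: S=7, O=4, D=9 → current RPN = 252.
Fixed product = 28. Need 28 × D ≤ 159, so D ≤ 159/28 = 5.68.
Maximum integer Detection rating = 5 (gives RPN 140; D=6 would give 168 > 159).

5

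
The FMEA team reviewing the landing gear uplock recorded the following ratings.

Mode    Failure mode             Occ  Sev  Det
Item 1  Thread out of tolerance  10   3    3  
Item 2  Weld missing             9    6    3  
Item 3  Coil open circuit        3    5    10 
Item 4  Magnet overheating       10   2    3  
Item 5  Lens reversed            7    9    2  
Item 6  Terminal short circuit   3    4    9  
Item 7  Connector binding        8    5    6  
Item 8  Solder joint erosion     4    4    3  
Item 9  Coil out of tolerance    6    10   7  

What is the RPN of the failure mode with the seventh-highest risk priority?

90

RPN = Severity × Occurrence × Detection:
  Item 1: 3 × 10 × 3 = 90
  Item 2: 6 × 9 × 3 = 162
  Item 3: 5 × 3 × 10 = 150
  Item 4: 2 × 10 × 3 = 60
  Item 5: 9 × 7 × 2 = 126
  Item 6: 4 × 3 × 9 = 108
  Item 7: 5 × 8 × 6 = 240
  Item 8: 4 × 4 × 3 = 48
  Item 9: 10 × 6 × 7 = 420
Sorted descending: 420, 240, 162, 150, 126, 108, 90, 60, 48.
The seventh-highest RPN is 90 (Item 1).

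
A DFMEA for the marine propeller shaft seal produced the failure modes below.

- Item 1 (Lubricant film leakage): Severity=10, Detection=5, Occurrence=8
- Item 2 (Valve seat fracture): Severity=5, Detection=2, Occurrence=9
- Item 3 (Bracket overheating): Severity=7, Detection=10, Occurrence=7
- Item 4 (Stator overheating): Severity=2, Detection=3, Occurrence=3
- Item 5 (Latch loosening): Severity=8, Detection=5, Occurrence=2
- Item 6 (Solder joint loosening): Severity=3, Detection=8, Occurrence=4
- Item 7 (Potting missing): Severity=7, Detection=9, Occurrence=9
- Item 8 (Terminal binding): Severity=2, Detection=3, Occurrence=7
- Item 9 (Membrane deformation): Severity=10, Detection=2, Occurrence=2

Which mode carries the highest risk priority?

RPN = Severity × Occurrence × Detection:
  Item 1: 10 × 8 × 5 = 400
  Item 2: 5 × 9 × 2 = 90
  Item 3: 7 × 7 × 10 = 490
  Item 4: 2 × 3 × 3 = 18
  Item 5: 8 × 2 × 5 = 80
  Item 6: 3 × 4 × 8 = 96
  Item 7: 7 × 9 × 9 = 567
  Item 8: 2 × 7 × 3 = 42
  Item 9: 10 × 2 × 2 = 40
Highest RPN is 567 → Item 7.

Item 7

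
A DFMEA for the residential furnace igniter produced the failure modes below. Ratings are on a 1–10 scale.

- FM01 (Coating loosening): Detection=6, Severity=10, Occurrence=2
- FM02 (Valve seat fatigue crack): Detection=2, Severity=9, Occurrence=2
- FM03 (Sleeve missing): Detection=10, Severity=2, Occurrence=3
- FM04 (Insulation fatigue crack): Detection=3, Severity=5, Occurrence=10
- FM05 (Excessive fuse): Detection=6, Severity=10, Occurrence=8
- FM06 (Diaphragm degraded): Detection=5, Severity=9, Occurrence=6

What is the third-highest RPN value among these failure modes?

RPN = Severity × Occurrence × Detection:
  FM01: 10 × 2 × 6 = 120
  FM02: 9 × 2 × 2 = 36
  FM03: 2 × 3 × 10 = 60
  FM04: 5 × 10 × 3 = 150
  FM05: 10 × 8 × 6 = 480
  FM06: 9 × 6 × 5 = 270
Sorted descending: 480, 270, 150, 120, 60, 36.
The third-highest RPN is 150 (FM04).

150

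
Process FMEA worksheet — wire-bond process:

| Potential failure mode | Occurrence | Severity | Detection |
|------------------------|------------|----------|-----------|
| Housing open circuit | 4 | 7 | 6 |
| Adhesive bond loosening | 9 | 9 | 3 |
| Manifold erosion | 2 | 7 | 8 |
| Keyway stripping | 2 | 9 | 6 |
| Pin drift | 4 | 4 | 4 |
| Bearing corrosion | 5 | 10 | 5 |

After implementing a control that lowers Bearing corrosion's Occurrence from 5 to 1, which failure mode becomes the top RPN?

Adhesive bond loosening

RPN = Severity × Occurrence × Detection:
  Housing open circuit: 7 × 4 × 6 = 168
  Adhesive bond loosening: 9 × 9 × 3 = 243
  Manifold erosion: 7 × 2 × 8 = 112
  Keyway stripping: 9 × 2 × 6 = 108
  Pin drift: 4 × 4 × 4 = 64
  Bearing corrosion: 10 × 5 × 5 = 250
After action: Bearing corrosion → 10 × 1 × 5 = 50.
Revised RPNs: Adhesive bond loosening=243, Housing open circuit=168, Manifold erosion=112, Keyway stripping=108, Pin drift=64, Bearing corrosion=50.
Highest is now Adhesive bond loosening (243).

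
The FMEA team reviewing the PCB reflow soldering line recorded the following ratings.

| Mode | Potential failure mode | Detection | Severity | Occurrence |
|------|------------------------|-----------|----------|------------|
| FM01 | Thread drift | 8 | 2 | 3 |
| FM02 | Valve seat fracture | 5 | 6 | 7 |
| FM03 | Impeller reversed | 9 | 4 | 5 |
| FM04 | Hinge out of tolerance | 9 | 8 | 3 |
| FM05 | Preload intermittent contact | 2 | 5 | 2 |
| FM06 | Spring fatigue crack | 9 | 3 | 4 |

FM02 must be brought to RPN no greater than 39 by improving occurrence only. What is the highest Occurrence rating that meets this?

1

FM02: S=6, O=7, D=5 → current RPN = 210.
Fixed product = 30. Need 30 × O ≤ 39, so O ≤ 39/30 = 1.30.
Maximum integer Occurrence rating = 1 (gives RPN 30; O=2 would give 60 > 39).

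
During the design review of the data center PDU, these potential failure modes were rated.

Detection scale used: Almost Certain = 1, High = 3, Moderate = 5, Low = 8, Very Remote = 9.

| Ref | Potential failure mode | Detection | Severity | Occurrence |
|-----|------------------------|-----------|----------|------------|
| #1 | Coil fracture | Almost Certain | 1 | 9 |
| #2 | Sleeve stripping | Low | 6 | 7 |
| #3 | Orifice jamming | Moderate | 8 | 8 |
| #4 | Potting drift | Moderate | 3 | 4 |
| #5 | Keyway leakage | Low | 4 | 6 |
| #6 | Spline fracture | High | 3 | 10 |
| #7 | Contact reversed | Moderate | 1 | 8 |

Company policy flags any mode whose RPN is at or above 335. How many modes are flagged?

1

RPN = Severity × Occurrence × Detection:
  #1: 1 × 9 × 1 = 9
  #2: 6 × 7 × 8 = 336
  #3: 8 × 8 × 5 = 320
  #4: 3 × 4 × 5 = 60
  #5: 4 × 6 × 8 = 192
  #6: 3 × 10 × 3 = 90
  #7: 1 × 8 × 5 = 40
Modes with RPN ≥ 335: #2 (336) → 1.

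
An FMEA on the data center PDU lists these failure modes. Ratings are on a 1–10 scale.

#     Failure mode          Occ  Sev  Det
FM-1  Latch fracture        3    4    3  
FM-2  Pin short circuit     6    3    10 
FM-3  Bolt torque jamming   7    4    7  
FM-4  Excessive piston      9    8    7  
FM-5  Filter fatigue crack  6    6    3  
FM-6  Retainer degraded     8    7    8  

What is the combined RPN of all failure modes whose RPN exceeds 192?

1148

RPN = Severity × Occurrence × Detection:
  FM-1: 4 × 3 × 3 = 36
  FM-2: 3 × 6 × 10 = 180
  FM-3: 4 × 7 × 7 = 196
  FM-4: 8 × 9 × 7 = 504
  FM-5: 6 × 6 × 3 = 108
  FM-6: 7 × 8 × 8 = 448
RPN > 192: FM-3 (196), FM-4 (504), FM-6 (448).
Sum: 196 + 504 + 448 = 1148.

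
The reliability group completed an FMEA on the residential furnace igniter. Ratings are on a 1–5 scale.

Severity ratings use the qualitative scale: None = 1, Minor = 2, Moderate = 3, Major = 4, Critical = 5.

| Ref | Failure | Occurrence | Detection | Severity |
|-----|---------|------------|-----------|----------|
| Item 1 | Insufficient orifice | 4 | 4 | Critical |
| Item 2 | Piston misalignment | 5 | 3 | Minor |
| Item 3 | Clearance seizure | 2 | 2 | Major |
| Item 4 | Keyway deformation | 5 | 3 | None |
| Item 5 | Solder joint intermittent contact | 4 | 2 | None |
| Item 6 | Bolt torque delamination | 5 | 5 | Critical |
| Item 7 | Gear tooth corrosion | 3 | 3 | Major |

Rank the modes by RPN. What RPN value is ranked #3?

36

RPN = Severity × Occurrence × Detection:
  Item 1: 5 × 4 × 4 = 80
  Item 2: 2 × 5 × 3 = 30
  Item 3: 4 × 2 × 2 = 16
  Item 4: 1 × 5 × 3 = 15
  Item 5: 1 × 4 × 2 = 8
  Item 6: 5 × 5 × 5 = 125
  Item 7: 4 × 3 × 3 = 36
Sorted descending: 125, 80, 36, 30, 16, 15, 8.
The third-highest RPN is 36 (Item 7).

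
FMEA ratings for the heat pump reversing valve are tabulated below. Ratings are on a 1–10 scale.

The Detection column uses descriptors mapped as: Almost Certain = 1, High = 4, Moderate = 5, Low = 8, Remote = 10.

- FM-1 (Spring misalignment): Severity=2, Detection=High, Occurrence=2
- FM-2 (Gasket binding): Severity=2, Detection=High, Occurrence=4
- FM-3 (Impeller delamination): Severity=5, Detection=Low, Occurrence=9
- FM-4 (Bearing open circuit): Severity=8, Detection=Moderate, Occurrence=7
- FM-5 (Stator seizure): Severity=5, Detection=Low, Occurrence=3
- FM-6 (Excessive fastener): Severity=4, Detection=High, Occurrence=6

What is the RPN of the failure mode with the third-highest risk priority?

RPN = Severity × Occurrence × Detection:
  FM-1: 2 × 2 × 4 = 16
  FM-2: 2 × 4 × 4 = 32
  FM-3: 5 × 9 × 8 = 360
  FM-4: 8 × 7 × 5 = 280
  FM-5: 5 × 3 × 8 = 120
  FM-6: 4 × 6 × 4 = 96
Sorted descending: 360, 280, 120, 96, 32, 16.
The third-highest RPN is 120 (FM-5).

120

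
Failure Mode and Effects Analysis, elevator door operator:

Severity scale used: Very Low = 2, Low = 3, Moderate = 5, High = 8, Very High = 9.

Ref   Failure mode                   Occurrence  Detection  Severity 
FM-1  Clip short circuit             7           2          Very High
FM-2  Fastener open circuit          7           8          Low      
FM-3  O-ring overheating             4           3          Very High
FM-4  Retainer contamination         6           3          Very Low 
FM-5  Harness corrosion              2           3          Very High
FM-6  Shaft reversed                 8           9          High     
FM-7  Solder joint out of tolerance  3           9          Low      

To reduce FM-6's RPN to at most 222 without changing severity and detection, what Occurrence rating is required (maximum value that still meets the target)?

3

FM-6: S=8, O=8, D=9 → current RPN = 576.
Fixed product = 72. Need 72 × O ≤ 222, so O ≤ 222/72 = 3.08.
Maximum integer Occurrence rating = 3 (gives RPN 216; O=4 would give 288 > 222).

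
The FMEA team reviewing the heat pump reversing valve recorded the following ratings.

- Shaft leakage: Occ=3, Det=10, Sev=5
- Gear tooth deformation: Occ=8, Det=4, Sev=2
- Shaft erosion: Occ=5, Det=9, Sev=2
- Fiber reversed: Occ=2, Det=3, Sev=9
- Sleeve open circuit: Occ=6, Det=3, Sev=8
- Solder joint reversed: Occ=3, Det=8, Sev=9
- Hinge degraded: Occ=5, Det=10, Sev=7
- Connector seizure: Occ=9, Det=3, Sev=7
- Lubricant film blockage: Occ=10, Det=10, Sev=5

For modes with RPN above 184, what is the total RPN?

1255

RPN = Severity × Occurrence × Detection:
  Shaft leakage: 5 × 3 × 10 = 150
  Gear tooth deformation: 2 × 8 × 4 = 64
  Shaft erosion: 2 × 5 × 9 = 90
  Fiber reversed: 9 × 2 × 3 = 54
  Sleeve open circuit: 8 × 6 × 3 = 144
  Solder joint reversed: 9 × 3 × 8 = 216
  Hinge degraded: 7 × 5 × 10 = 350
  Connector seizure: 7 × 9 × 3 = 189
  Lubricant film blockage: 5 × 10 × 10 = 500
RPN > 184: Solder joint reversed (216), Hinge degraded (350), Connector seizure (189), Lubricant film blockage (500).
Sum: 216 + 350 + 189 + 500 = 1255.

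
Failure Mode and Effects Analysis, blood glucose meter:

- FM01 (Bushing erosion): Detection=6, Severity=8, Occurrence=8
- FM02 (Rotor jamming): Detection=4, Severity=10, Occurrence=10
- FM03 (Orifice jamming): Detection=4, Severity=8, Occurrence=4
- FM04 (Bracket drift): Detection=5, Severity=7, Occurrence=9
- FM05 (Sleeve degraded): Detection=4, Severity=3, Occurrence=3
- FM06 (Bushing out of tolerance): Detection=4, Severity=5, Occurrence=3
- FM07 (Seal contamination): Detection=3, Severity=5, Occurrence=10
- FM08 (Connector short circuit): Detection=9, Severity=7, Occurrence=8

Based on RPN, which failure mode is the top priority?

RPN = Severity × Occurrence × Detection:
  FM01: 8 × 8 × 6 = 384
  FM02: 10 × 10 × 4 = 400
  FM03: 8 × 4 × 4 = 128
  FM04: 7 × 9 × 5 = 315
  FM05: 3 × 3 × 4 = 36
  FM06: 5 × 3 × 4 = 60
  FM07: 5 × 10 × 3 = 150
  FM08: 7 × 8 × 9 = 504
Highest RPN is 504 → FM08.

FM08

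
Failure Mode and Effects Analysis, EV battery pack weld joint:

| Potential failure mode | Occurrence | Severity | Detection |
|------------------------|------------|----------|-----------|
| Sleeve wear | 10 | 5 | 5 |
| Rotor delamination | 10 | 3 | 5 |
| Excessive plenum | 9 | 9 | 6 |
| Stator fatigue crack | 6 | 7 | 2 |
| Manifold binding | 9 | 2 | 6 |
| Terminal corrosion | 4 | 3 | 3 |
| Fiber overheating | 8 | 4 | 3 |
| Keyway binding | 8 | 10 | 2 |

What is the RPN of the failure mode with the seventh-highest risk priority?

RPN = Severity × Occurrence × Detection:
  Sleeve wear: 5 × 10 × 5 = 250
  Rotor delamination: 3 × 10 × 5 = 150
  Excessive plenum: 9 × 9 × 6 = 486
  Stator fatigue crack: 7 × 6 × 2 = 84
  Manifold binding: 2 × 9 × 6 = 108
  Terminal corrosion: 3 × 4 × 3 = 36
  Fiber overheating: 4 × 8 × 3 = 96
  Keyway binding: 10 × 8 × 2 = 160
Sorted descending: 486, 250, 160, 150, 108, 96, 84, 36.
The seventh-highest RPN is 84 (Stator fatigue crack).

84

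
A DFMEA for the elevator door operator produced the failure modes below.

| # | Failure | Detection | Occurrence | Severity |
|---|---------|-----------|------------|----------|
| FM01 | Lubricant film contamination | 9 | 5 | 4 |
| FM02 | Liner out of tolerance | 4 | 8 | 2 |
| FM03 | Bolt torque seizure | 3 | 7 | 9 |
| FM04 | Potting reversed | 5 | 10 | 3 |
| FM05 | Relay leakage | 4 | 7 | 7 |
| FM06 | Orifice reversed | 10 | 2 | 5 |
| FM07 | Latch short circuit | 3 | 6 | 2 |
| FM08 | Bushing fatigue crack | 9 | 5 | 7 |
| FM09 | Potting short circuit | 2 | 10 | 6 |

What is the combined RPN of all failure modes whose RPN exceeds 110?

RPN = Severity × Occurrence × Detection:
  FM01: 4 × 5 × 9 = 180
  FM02: 2 × 8 × 4 = 64
  FM03: 9 × 7 × 3 = 189
  FM04: 3 × 10 × 5 = 150
  FM05: 7 × 7 × 4 = 196
  FM06: 5 × 2 × 10 = 100
  FM07: 2 × 6 × 3 = 36
  FM08: 7 × 5 × 9 = 315
  FM09: 6 × 10 × 2 = 120
RPN > 110: FM01 (180), FM03 (189), FM04 (150), FM05 (196), FM08 (315), FM09 (120).
Sum: 180 + 189 + 150 + 196 + 315 + 120 = 1150.

1150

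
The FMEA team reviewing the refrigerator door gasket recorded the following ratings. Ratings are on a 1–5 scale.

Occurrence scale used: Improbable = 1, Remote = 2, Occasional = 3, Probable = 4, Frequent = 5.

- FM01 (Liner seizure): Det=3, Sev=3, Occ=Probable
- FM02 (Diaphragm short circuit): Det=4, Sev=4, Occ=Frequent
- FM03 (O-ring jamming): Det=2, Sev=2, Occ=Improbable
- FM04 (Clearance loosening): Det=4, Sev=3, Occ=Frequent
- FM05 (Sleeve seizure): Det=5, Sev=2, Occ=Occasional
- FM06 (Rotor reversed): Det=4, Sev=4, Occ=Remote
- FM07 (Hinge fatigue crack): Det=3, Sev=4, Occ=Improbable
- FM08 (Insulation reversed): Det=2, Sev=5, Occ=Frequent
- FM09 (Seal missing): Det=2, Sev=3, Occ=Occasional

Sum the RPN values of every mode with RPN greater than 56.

140

RPN = Severity × Occurrence × Detection:
  FM01: 3 × 4 × 3 = 36
  FM02: 4 × 5 × 4 = 80
  FM03: 2 × 1 × 2 = 4
  FM04: 3 × 5 × 4 = 60
  FM05: 2 × 3 × 5 = 30
  FM06: 4 × 2 × 4 = 32
  FM07: 4 × 1 × 3 = 12
  FM08: 5 × 5 × 2 = 50
  FM09: 3 × 3 × 2 = 18
RPN > 56: FM02 (80), FM04 (60).
Sum: 80 + 60 = 140.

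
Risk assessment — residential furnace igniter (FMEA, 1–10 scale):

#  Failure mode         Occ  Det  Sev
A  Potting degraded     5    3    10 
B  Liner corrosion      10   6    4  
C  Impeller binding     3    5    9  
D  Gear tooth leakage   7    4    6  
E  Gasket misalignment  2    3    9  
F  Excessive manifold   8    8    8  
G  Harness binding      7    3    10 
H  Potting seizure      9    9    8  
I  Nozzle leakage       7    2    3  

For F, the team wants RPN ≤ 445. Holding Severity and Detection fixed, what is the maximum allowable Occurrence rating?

F: S=8, O=8, D=8 → current RPN = 512.
Fixed product = 64. Need 64 × O ≤ 445, so O ≤ 445/64 = 6.95.
Maximum integer Occurrence rating = 6 (gives RPN 384; O=7 would give 448 > 445).

6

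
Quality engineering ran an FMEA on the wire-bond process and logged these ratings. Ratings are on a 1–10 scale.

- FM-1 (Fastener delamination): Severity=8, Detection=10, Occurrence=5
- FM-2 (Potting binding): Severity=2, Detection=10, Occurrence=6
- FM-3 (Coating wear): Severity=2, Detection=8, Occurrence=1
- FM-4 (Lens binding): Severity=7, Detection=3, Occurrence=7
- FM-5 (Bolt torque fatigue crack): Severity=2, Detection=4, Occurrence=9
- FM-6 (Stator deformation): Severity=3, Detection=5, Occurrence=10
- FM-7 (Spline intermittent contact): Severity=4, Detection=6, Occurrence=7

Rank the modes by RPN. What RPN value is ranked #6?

RPN = Severity × Occurrence × Detection:
  FM-1: 8 × 5 × 10 = 400
  FM-2: 2 × 6 × 10 = 120
  FM-3: 2 × 1 × 8 = 16
  FM-4: 7 × 7 × 3 = 147
  FM-5: 2 × 9 × 4 = 72
  FM-6: 3 × 10 × 5 = 150
  FM-7: 4 × 7 × 6 = 168
Sorted descending: 400, 168, 150, 147, 120, 72, 16.
The sixth-highest RPN is 72 (FM-5).

72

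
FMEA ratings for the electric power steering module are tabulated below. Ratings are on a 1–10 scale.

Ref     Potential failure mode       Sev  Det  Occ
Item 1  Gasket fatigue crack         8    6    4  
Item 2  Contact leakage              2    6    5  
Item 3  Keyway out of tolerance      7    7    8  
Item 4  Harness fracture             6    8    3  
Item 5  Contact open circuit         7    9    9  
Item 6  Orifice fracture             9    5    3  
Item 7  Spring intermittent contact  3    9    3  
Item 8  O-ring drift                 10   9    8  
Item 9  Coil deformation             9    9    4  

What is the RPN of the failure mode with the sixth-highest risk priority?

144

RPN = Severity × Occurrence × Detection:
  Item 1: 8 × 4 × 6 = 192
  Item 2: 2 × 5 × 6 = 60
  Item 3: 7 × 8 × 7 = 392
  Item 4: 6 × 3 × 8 = 144
  Item 5: 7 × 9 × 9 = 567
  Item 6: 9 × 3 × 5 = 135
  Item 7: 3 × 3 × 9 = 81
  Item 8: 10 × 8 × 9 = 720
  Item 9: 9 × 4 × 9 = 324
Sorted descending: 720, 567, 392, 324, 192, 144, 135, 81, 60.
The sixth-highest RPN is 144 (Item 4).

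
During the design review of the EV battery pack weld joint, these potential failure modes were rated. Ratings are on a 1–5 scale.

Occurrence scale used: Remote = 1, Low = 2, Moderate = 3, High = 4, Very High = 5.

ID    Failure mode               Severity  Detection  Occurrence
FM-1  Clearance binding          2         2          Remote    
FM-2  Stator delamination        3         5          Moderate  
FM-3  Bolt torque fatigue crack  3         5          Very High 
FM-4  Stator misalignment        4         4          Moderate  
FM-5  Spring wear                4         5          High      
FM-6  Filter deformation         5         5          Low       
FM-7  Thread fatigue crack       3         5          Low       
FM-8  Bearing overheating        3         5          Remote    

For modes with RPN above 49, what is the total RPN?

205

RPN = Severity × Occurrence × Detection:
  FM-1: 2 × 1 × 2 = 4
  FM-2: 3 × 3 × 5 = 45
  FM-3: 3 × 5 × 5 = 75
  FM-4: 4 × 3 × 4 = 48
  FM-5: 4 × 4 × 5 = 80
  FM-6: 5 × 2 × 5 = 50
  FM-7: 3 × 2 × 5 = 30
  FM-8: 3 × 1 × 5 = 15
RPN > 49: FM-3 (75), FM-5 (80), FM-6 (50).
Sum: 75 + 80 + 50 = 205.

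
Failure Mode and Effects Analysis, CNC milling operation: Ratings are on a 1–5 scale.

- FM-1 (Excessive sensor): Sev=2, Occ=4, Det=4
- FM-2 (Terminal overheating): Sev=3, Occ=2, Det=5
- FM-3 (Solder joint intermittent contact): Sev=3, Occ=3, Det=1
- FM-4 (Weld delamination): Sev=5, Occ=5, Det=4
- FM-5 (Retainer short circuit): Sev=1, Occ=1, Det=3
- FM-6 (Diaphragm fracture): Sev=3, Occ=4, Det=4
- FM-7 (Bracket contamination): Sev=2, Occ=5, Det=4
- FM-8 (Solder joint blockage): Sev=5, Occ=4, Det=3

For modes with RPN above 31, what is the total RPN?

280

RPN = Severity × Occurrence × Detection:
  FM-1: 2 × 4 × 4 = 32
  FM-2: 3 × 2 × 5 = 30
  FM-3: 3 × 3 × 1 = 9
  FM-4: 5 × 5 × 4 = 100
  FM-5: 1 × 1 × 3 = 3
  FM-6: 3 × 4 × 4 = 48
  FM-7: 2 × 5 × 4 = 40
  FM-8: 5 × 4 × 3 = 60
RPN > 31: FM-1 (32), FM-4 (100), FM-6 (48), FM-7 (40), FM-8 (60).
Sum: 32 + 100 + 48 + 40 + 60 = 280.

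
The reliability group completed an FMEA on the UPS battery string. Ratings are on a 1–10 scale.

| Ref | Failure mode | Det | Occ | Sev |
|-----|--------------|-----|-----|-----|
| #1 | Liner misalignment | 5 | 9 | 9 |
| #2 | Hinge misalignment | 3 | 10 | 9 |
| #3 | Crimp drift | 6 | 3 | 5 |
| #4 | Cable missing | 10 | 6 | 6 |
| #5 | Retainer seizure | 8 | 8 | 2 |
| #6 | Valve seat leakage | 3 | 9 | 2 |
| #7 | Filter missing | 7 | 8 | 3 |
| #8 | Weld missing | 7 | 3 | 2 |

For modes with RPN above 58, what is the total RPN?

1421

RPN = Severity × Occurrence × Detection:
  #1: 9 × 9 × 5 = 405
  #2: 9 × 10 × 3 = 270
  #3: 5 × 3 × 6 = 90
  #4: 6 × 6 × 10 = 360
  #5: 2 × 8 × 8 = 128
  #6: 2 × 9 × 3 = 54
  #7: 3 × 8 × 7 = 168
  #8: 2 × 3 × 7 = 42
RPN > 58: #1 (405), #2 (270), #3 (90), #4 (360), #5 (128), #7 (168).
Sum: 405 + 270 + 90 + 360 + 128 + 168 = 1421.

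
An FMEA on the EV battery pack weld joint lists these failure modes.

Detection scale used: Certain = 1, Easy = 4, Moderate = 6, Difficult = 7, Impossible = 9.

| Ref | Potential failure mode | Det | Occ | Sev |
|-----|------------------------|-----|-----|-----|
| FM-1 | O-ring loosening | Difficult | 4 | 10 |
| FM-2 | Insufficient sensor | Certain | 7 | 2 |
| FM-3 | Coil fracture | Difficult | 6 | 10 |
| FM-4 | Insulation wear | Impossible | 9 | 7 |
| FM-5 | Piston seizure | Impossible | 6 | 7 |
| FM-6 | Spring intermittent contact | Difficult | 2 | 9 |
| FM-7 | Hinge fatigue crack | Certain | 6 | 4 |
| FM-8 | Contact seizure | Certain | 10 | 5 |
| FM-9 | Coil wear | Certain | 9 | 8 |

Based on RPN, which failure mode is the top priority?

FM-4

RPN = Severity × Occurrence × Detection:
  FM-1: 10 × 4 × 7 = 280
  FM-2: 2 × 7 × 1 = 14
  FM-3: 10 × 6 × 7 = 420
  FM-4: 7 × 9 × 9 = 567
  FM-5: 7 × 6 × 9 = 378
  FM-6: 9 × 2 × 7 = 126
  FM-7: 4 × 6 × 1 = 24
  FM-8: 5 × 10 × 1 = 50
  FM-9: 8 × 9 × 1 = 72
Highest RPN is 567 → FM-4.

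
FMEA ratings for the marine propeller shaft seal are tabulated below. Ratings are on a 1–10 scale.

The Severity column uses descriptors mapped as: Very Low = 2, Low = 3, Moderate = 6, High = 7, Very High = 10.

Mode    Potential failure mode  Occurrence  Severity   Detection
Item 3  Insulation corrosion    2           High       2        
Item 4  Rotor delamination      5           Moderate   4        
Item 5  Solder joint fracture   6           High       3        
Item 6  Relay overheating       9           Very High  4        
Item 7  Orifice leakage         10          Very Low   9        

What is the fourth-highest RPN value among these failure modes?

RPN = Severity × Occurrence × Detection:
  Item 3: 7 × 2 × 2 = 28
  Item 4: 6 × 5 × 4 = 120
  Item 5: 7 × 6 × 3 = 126
  Item 6: 10 × 9 × 4 = 360
  Item 7: 2 × 10 × 9 = 180
Sorted descending: 360, 180, 126, 120, 28.
The fourth-highest RPN is 120 (Item 4).

120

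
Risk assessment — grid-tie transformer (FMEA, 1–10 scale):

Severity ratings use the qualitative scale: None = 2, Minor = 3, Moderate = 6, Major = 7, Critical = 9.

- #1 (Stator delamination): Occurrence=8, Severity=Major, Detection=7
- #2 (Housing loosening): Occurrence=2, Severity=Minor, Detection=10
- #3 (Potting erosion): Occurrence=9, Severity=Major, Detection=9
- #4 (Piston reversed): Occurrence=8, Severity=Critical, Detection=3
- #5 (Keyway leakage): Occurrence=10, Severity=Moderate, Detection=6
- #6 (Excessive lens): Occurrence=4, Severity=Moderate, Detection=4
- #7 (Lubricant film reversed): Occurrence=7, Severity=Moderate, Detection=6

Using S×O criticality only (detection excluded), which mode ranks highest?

#4

Criticality = Severity × Occurrence:
  #1: 7 × 8 = 56
  #2: 3 × 2 = 6
  #3: 7 × 9 = 63
  #4: 9 × 8 = 72
  #5: 6 × 10 = 60
  #6: 6 × 4 = 24
  #7: 6 × 7 = 42
Highest criticality is 72 → #4.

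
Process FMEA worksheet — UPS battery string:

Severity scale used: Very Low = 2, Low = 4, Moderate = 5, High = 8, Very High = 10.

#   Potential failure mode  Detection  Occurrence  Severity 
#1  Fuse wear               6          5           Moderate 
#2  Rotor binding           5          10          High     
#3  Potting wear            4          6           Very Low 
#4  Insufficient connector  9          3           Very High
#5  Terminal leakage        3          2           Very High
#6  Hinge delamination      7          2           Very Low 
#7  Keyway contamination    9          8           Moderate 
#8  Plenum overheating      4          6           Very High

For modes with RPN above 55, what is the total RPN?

1480

RPN = Severity × Occurrence × Detection:
  #1: 5 × 5 × 6 = 150
  #2: 8 × 10 × 5 = 400
  #3: 2 × 6 × 4 = 48
  #4: 10 × 3 × 9 = 270
  #5: 10 × 2 × 3 = 60
  #6: 2 × 2 × 7 = 28
  #7: 5 × 8 × 9 = 360
  #8: 10 × 6 × 4 = 240
RPN > 55: #1 (150), #2 (400), #4 (270), #5 (60), #7 (360), #8 (240).
Sum: 150 + 400 + 270 + 60 + 360 + 240 = 1480.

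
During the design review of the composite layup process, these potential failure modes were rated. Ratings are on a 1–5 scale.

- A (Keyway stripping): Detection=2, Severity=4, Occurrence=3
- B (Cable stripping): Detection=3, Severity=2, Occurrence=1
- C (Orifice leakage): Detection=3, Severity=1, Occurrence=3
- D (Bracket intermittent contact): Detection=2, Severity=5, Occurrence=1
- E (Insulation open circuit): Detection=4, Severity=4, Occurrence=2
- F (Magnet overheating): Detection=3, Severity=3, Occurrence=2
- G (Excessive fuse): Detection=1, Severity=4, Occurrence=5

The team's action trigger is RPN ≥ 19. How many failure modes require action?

3

RPN = Severity × Occurrence × Detection:
  A: 4 × 3 × 2 = 24
  B: 2 × 1 × 3 = 6
  C: 1 × 3 × 3 = 9
  D: 5 × 1 × 2 = 10
  E: 4 × 2 × 4 = 32
  F: 3 × 2 × 3 = 18
  G: 4 × 5 × 1 = 20
Modes with RPN ≥ 19: A (24), E (32), G (20) → 3.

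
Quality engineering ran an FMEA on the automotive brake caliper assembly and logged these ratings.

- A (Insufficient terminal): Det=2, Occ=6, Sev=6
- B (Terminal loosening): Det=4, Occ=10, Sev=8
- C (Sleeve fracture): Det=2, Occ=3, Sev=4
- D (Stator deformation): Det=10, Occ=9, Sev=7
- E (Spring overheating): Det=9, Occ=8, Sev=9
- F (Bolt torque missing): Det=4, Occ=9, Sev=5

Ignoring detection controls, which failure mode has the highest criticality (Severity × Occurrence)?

B

Criticality = Severity × Occurrence:
  A: 6 × 6 = 36
  B: 8 × 10 = 80
  C: 4 × 3 = 12
  D: 7 × 9 = 63
  E: 9 × 8 = 72
  F: 5 × 9 = 45
Highest criticality is 80 → B.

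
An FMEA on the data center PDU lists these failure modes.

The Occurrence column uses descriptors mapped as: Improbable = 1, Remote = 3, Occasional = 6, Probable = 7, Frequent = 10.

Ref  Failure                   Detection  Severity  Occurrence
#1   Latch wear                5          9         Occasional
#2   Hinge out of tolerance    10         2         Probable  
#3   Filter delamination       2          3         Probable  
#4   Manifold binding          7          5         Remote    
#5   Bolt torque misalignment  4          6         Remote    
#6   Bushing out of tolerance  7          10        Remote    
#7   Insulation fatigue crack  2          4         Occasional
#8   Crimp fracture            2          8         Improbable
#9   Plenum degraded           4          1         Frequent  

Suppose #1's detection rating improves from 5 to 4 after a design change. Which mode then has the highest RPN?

RPN = Severity × Occurrence × Detection:
  #1: 9 × 6 × 5 = 270
  #2: 2 × 7 × 10 = 140
  #3: 3 × 7 × 2 = 42
  #4: 5 × 3 × 7 = 105
  #5: 6 × 3 × 4 = 72
  #6: 10 × 3 × 7 = 210
  #7: 4 × 6 × 2 = 48
  #8: 8 × 1 × 2 = 16
  #9: 1 × 10 × 4 = 40
After action: #1 → 9 × 6 × 4 = 216.
Revised RPNs: #1=216, #6=210, #2=140, #4=105, #5=72, #7=48, #3=42, #9=40, #8=16.
Highest is now #1 (216).

#1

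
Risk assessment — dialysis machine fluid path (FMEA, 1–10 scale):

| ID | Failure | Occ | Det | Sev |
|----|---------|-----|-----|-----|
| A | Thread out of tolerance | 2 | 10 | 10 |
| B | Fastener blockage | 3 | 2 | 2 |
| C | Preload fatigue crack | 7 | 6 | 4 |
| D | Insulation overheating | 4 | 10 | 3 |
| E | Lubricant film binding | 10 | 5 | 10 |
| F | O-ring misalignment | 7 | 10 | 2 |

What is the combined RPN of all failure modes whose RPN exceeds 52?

1128

RPN = Severity × Occurrence × Detection:
  A: 10 × 2 × 10 = 200
  B: 2 × 3 × 2 = 12
  C: 4 × 7 × 6 = 168
  D: 3 × 4 × 10 = 120
  E: 10 × 10 × 5 = 500
  F: 2 × 7 × 10 = 140
RPN > 52: A (200), C (168), D (120), E (500), F (140).
Sum: 200 + 168 + 120 + 500 + 140 = 1128.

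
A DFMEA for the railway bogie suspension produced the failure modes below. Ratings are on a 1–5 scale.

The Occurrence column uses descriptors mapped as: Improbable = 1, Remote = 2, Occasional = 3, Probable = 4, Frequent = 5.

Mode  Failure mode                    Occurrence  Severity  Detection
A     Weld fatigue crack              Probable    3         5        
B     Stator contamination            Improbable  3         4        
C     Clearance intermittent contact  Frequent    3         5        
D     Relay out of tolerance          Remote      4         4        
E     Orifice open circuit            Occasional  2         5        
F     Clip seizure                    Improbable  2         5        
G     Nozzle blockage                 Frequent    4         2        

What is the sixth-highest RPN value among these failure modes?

12

RPN = Severity × Occurrence × Detection:
  A: 3 × 4 × 5 = 60
  B: 3 × 1 × 4 = 12
  C: 3 × 5 × 5 = 75
  D: 4 × 2 × 4 = 32
  E: 2 × 3 × 5 = 30
  F: 2 × 1 × 5 = 10
  G: 4 × 5 × 2 = 40
Sorted descending: 75, 60, 40, 32, 30, 12, 10.
The sixth-highest RPN is 12 (B).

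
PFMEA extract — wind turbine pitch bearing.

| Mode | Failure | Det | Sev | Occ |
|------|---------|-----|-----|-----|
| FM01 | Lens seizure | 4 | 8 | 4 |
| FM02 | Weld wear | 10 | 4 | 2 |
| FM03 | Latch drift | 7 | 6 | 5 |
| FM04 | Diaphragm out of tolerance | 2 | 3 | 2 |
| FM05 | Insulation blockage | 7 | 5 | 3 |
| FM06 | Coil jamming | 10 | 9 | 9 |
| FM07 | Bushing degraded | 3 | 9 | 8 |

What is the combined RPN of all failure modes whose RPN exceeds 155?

1236

RPN = Severity × Occurrence × Detection:
  FM01: 8 × 4 × 4 = 128
  FM02: 4 × 2 × 10 = 80
  FM03: 6 × 5 × 7 = 210
  FM04: 3 × 2 × 2 = 12
  FM05: 5 × 3 × 7 = 105
  FM06: 9 × 9 × 10 = 810
  FM07: 9 × 8 × 3 = 216
RPN > 155: FM03 (210), FM06 (810), FM07 (216).
Sum: 210 + 810 + 216 = 1236.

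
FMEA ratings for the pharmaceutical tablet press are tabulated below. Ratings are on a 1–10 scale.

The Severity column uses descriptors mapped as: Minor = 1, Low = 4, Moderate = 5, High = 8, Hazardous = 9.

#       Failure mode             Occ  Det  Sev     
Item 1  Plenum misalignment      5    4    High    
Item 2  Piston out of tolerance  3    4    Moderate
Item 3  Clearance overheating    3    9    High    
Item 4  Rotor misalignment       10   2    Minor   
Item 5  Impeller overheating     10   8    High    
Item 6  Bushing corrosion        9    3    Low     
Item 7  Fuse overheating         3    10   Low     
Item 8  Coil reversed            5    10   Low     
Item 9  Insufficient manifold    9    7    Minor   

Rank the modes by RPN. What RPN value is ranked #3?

RPN = Severity × Occurrence × Detection:
  Item 1: 8 × 5 × 4 = 160
  Item 2: 5 × 3 × 4 = 60
  Item 3: 8 × 3 × 9 = 216
  Item 4: 1 × 10 × 2 = 20
  Item 5: 8 × 10 × 8 = 640
  Item 6: 4 × 9 × 3 = 108
  Item 7: 4 × 3 × 10 = 120
  Item 8: 4 × 5 × 10 = 200
  Item 9: 1 × 9 × 7 = 63
Sorted descending: 640, 216, 200, 160, 120, 108, 63, 60, 20.
The third-highest RPN is 200 (Item 8).

200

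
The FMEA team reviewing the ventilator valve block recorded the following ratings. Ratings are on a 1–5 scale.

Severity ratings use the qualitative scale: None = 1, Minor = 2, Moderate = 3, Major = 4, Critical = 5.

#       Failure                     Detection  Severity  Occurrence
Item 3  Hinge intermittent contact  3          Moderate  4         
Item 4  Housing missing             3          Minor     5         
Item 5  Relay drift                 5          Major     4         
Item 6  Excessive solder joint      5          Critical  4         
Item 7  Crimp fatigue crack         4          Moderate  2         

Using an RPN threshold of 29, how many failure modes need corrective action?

4

RPN = Severity × Occurrence × Detection:
  Item 3: 3 × 4 × 3 = 36
  Item 4: 2 × 5 × 3 = 30
  Item 5: 4 × 4 × 5 = 80
  Item 6: 5 × 4 × 5 = 100
  Item 7: 3 × 2 × 4 = 24
Modes with RPN ≥ 29: Item 3 (36), Item 4 (30), Item 5 (80), Item 6 (100) → 4.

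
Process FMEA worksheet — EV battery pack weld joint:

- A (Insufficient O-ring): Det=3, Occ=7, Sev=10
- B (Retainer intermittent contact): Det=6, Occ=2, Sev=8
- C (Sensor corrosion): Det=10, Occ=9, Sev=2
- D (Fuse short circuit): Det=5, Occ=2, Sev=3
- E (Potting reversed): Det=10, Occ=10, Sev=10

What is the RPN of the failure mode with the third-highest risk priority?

180

RPN = Severity × Occurrence × Detection:
  A: 10 × 7 × 3 = 210
  B: 8 × 2 × 6 = 96
  C: 2 × 9 × 10 = 180
  D: 3 × 2 × 5 = 30
  E: 10 × 10 × 10 = 1000
Sorted descending: 1000, 210, 180, 96, 30.
The third-highest RPN is 180 (C).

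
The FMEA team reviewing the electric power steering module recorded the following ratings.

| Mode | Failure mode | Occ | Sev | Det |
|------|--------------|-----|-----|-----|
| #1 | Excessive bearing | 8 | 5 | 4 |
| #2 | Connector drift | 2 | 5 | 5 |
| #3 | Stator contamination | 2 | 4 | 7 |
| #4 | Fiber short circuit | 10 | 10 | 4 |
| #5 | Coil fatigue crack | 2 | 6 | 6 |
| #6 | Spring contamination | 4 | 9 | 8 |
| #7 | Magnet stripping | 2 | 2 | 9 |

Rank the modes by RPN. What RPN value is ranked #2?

288

RPN = Severity × Occurrence × Detection:
  #1: 5 × 8 × 4 = 160
  #2: 5 × 2 × 5 = 50
  #3: 4 × 2 × 7 = 56
  #4: 10 × 10 × 4 = 400
  #5: 6 × 2 × 6 = 72
  #6: 9 × 4 × 8 = 288
  #7: 2 × 2 × 9 = 36
Sorted descending: 400, 288, 160, 72, 56, 50, 36.
The second-highest RPN is 288 (#6).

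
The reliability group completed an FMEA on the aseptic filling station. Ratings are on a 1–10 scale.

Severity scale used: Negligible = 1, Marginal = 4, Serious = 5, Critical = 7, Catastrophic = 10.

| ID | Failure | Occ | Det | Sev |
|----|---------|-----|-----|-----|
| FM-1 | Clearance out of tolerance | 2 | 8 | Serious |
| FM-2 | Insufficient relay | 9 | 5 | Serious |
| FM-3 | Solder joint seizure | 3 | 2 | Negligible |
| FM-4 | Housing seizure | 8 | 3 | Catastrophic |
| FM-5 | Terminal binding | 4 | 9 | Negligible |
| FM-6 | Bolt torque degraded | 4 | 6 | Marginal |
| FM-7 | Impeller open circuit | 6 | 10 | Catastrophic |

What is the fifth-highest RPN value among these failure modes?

RPN = Severity × Occurrence × Detection:
  FM-1: 5 × 2 × 8 = 80
  FM-2: 5 × 9 × 5 = 225
  FM-3: 1 × 3 × 2 = 6
  FM-4: 10 × 8 × 3 = 240
  FM-5: 1 × 4 × 9 = 36
  FM-6: 4 × 4 × 6 = 96
  FM-7: 10 × 6 × 10 = 600
Sorted descending: 600, 240, 225, 96, 80, 36, 6.
The fifth-highest RPN is 80 (FM-1).

80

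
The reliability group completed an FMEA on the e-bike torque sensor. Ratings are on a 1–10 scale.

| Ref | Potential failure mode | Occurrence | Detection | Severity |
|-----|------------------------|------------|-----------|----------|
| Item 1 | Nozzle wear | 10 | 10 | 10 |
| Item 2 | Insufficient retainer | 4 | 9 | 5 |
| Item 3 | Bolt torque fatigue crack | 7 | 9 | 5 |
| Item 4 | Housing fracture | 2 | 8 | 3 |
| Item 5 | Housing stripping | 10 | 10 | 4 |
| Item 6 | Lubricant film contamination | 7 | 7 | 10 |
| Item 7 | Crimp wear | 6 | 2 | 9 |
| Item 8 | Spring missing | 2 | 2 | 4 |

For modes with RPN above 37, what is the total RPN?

2541

RPN = Severity × Occurrence × Detection:
  Item 1: 10 × 10 × 10 = 1000
  Item 2: 5 × 4 × 9 = 180
  Item 3: 5 × 7 × 9 = 315
  Item 4: 3 × 2 × 8 = 48
  Item 5: 4 × 10 × 10 = 400
  Item 6: 10 × 7 × 7 = 490
  Item 7: 9 × 6 × 2 = 108
  Item 8: 4 × 2 × 2 = 16
RPN > 37: Item 1 (1000), Item 2 (180), Item 3 (315), Item 4 (48), Item 5 (400), Item 6 (490), Item 7 (108).
Sum: 1000 + 180 + 315 + 48 + 400 + 490 + 108 = 2541.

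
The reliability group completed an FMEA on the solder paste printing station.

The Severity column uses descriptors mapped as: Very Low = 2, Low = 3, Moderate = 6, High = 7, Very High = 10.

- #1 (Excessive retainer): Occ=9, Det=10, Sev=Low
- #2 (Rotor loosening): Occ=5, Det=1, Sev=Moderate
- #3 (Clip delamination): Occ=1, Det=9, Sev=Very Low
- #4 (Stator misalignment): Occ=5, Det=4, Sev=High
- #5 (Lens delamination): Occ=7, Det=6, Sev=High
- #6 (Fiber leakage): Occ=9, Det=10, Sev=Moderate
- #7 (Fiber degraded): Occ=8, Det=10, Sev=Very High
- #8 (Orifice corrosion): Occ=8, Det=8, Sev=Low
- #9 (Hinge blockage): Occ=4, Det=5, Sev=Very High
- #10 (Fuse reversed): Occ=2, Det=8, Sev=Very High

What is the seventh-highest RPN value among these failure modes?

RPN = Severity × Occurrence × Detection:
  #1: 3 × 9 × 10 = 270
  #2: 6 × 5 × 1 = 30
  #3: 2 × 1 × 9 = 18
  #4: 7 × 5 × 4 = 140
  #5: 7 × 7 × 6 = 294
  #6: 6 × 9 × 10 = 540
  #7: 10 × 8 × 10 = 800
  #8: 3 × 8 × 8 = 192
  #9: 10 × 4 × 5 = 200
  #10: 10 × 2 × 8 = 160
Sorted descending: 800, 540, 294, 270, 200, 192, 160, 140, 30, 18.
The seventh-highest RPN is 160 (#10).

160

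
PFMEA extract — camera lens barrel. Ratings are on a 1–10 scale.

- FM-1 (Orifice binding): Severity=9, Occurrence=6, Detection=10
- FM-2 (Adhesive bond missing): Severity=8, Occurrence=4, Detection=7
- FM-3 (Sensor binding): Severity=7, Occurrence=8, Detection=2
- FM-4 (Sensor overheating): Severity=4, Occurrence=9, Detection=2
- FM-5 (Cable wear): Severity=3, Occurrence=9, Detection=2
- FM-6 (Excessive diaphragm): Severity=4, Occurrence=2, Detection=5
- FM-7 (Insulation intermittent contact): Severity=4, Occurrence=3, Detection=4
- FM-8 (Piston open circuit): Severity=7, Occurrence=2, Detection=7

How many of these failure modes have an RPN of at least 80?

RPN = Severity × Occurrence × Detection:
  FM-1: 9 × 6 × 10 = 540
  FM-2: 8 × 4 × 7 = 224
  FM-3: 7 × 8 × 2 = 112
  FM-4: 4 × 9 × 2 = 72
  FM-5: 3 × 9 × 2 = 54
  FM-6: 4 × 2 × 5 = 40
  FM-7: 4 × 3 × 4 = 48
  FM-8: 7 × 2 × 7 = 98
Modes with RPN ≥ 80: FM-1 (540), FM-2 (224), FM-3 (112), FM-8 (98) → 4.

4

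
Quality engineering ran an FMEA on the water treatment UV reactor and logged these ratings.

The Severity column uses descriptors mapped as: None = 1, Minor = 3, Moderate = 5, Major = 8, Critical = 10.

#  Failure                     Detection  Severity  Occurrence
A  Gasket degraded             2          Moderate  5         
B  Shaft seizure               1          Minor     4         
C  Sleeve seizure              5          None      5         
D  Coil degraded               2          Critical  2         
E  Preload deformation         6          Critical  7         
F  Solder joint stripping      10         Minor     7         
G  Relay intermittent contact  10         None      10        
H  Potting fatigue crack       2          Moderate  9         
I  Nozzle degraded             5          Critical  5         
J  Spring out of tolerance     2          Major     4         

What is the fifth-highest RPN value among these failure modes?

RPN = Severity × Occurrence × Detection:
  A: 5 × 5 × 2 = 50
  B: 3 × 4 × 1 = 12
  C: 1 × 5 × 5 = 25
  D: 10 × 2 × 2 = 40
  E: 10 × 7 × 6 = 420
  F: 3 × 7 × 10 = 210
  G: 1 × 10 × 10 = 100
  H: 5 × 9 × 2 = 90
  I: 10 × 5 × 5 = 250
  J: 8 × 4 × 2 = 64
Sorted descending: 420, 250, 210, 100, 90, 64, 50, 40, 25, 12.
The fifth-highest RPN is 90 (H).

90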